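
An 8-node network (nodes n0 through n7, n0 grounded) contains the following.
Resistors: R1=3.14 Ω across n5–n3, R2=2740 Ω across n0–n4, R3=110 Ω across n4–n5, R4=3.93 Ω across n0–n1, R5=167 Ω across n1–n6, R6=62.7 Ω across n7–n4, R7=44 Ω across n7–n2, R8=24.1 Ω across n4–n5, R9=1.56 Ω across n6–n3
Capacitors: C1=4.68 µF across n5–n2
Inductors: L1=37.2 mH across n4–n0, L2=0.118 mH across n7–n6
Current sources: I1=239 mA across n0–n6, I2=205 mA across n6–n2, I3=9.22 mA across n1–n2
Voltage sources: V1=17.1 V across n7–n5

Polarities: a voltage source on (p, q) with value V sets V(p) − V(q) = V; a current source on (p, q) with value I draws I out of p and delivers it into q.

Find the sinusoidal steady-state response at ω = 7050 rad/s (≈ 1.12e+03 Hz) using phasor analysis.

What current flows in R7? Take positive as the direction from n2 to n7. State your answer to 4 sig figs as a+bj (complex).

MNA unknowns: 7 node voltages V₁..V_7 plus 1 source current (V1)
R1: Y=0.3185+0.000j on G[5,3]
R2: Y=0.0003650+0.000j on G[0,4]
C1: Y=0.000+0.03299j on G[5,2]
R3: Y=0.009091+0.000j on G[4,5]
R4: Y=0.2545+0.000j on G[0,1]
L1: Y=0.000-0.003813j on G[4,0]
I1: z[0]−=0.239, z[6]+=0.239
R5: Y=0.005988+0.000j on G[1,6]
R6: Y=0.01595+0.000j on G[7,4]
R7: Y=0.02273+0.000j on G[7,2]
L2: Y=0.000-1.202j on G[7,6]
I2: z[6]−=0.205, z[2]+=0.205
R8: Y=0.04149+0.000j on G[4,5]
I3: z[1]−=0.00922, z[2]+=0.00922
R9: Y=0.6410+0.000j on G[6,3]
V1: row V7−V5=17.1, i_V1 at 7,5
solve → V1=0.6902+0.2498j, V2=23.49+1.540j, V3=26.05+11.88j, V4=18.10+14.89j, V5=14.95+13.93j, V6=31.56+10.87j, V7=32.05+13.93j
aux → i_V1=-4.102+0.3223j

-0.1946-0.2816j A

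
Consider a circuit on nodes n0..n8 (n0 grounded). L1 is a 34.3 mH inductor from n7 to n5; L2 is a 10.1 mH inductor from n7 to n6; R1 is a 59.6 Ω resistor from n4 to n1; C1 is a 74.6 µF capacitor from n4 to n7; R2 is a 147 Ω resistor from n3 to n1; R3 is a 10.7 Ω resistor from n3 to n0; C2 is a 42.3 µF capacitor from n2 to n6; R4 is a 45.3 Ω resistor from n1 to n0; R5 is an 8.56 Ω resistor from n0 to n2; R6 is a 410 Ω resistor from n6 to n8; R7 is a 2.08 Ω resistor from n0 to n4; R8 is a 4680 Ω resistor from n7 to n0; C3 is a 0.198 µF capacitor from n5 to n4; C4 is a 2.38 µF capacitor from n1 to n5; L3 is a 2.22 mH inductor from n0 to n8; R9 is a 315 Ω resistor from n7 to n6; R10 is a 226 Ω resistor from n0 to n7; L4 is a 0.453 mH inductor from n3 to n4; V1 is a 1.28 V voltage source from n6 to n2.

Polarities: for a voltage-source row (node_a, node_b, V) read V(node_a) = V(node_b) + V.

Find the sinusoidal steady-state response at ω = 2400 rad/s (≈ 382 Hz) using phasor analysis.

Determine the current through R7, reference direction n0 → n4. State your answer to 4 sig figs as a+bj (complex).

Element admittances at ω=2400 rad/s:
  Y(L1) = 0.000-0.01215j S between n7,n5
  Y(L2) = 0.000-0.04125j S between n7,n6
  Y(R1) = 0.01678+0.000j S between n4,n1
  Y(C1) = 0.000+0.1790j S between n4,n7
  Y(R2) = 0.006803+0.000j S between n3,n1
  Y(R3) = 0.09346+0.000j S between n3,n0
  Y(C2) = 0.000+0.1015j S between n2,n6
  Y(R4) = 0.02208+0.000j S between n1,n0
  Y(R5) = 0.1168+0.000j S between n0,n2
  Y(R6) = 0.002439+0.000j S between n6,n8
  Y(R7) = 0.4808+0.000j S between n0,n4
  Y(R8) = 0.0002137+0.000j S between n7,n0
  Y(C3) = 0.000+0.0004752j S between n5,n4
  Y(C4) = 0.000+0.005712j S between n1,n5
  Y(L3) = 0.000-0.1877j S between n0,n8
  Y(R9) = 0.003175+0.000j S between n7,n6
  Y(R10) = 0.004425+0.000j S between n0,n7
  Y(L4) = 0.000-0.9198j S between n3,n4
  V1: constraint V(n6)−V(n2) = 1.28
Assemble and solve the 9×9 MNA system:
  V(n1)=0.06059-0.1027j  V(n2)=-0.2768+0.3951j  V(n3)=0.04456-0.07984j  V(n4)=0.05250-0.07543j  V(n5)=-0.4433-0.3796j  V(n6)=1.003+0.3951j  V(n7)=-0.1870-0.2375j  V(n8)=-0.004964+0.01310j
  i(V1)=-0.03234-0.08379j

-0.02524+0.03626j A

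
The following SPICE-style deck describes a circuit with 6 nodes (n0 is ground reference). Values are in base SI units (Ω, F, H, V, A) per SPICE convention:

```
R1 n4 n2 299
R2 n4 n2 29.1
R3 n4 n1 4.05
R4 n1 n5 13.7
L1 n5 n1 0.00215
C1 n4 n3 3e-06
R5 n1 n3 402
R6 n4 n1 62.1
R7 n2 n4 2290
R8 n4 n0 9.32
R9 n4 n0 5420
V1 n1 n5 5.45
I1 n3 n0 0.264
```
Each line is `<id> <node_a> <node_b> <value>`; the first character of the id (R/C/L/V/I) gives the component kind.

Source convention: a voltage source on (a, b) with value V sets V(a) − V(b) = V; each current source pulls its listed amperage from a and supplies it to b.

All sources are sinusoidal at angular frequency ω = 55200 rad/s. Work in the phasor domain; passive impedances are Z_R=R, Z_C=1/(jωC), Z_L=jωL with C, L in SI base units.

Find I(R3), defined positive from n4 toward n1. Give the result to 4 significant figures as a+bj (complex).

Apply KCL at each of the 5 non-ground nodes and solve the resulting linear system.
Node n1: branches {R3, R4, L1, R5, R6, V1} → V_1 = -2.456+0.01493j
Node n2: branches {R1, R2, R7} → V_2 = -2.456+0.000j
Node n3: branches {C1, R5, I1} → V_3 = -2.480+1.594j
Node n4: branches {R1, R2, R3, C1, R6, R7, R8, R9} → V_4 = -2.456+0.000j
Node n5: branches {R4, L1, V1} → V_5 = -7.906+0.01493j
Source currents: i(V1)=-0.3978+0.04592j

5.487e-05-0.003687j A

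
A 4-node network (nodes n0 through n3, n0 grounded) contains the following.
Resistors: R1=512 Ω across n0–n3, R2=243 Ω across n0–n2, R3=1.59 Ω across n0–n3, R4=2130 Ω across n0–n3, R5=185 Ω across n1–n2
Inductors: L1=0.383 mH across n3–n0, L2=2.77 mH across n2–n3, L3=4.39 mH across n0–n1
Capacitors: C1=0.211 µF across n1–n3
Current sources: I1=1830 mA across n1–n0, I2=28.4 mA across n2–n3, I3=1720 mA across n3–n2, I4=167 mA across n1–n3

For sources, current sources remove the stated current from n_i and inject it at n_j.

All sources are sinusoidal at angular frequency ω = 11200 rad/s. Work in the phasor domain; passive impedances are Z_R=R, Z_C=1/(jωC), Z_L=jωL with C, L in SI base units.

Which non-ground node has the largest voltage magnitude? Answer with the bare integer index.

Apply KCL at each of the 3 non-ground nodes and solve the resulting linear system.
Node n1: branches {C1, I1, L3, R5, I4} → V_1 = -38.58-91.33j
Node n2: branches {R2, I2, L2, R5, I3} → V_2 = 26.56+36.82j
Node n3: branches {R1, L1, C1, R3, R4, I2, L2, I3, I4} → V_3 = 0.3679-1.347j

1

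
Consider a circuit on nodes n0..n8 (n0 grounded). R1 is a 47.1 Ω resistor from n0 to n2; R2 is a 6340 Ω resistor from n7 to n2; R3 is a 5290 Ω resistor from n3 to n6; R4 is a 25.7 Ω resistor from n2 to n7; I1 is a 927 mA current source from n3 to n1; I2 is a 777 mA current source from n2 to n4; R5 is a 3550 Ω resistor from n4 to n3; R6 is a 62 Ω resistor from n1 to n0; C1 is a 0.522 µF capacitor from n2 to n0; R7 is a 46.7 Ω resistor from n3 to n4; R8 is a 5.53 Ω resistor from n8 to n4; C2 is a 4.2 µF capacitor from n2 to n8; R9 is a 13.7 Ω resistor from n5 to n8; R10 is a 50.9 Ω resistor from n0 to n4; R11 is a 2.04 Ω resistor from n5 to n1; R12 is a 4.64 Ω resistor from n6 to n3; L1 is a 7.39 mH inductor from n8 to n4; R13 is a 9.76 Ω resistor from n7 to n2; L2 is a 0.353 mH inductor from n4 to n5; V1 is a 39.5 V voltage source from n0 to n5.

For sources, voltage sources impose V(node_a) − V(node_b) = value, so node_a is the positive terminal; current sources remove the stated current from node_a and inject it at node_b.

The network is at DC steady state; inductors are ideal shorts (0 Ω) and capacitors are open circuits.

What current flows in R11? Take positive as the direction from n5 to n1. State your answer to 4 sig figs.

-1.514 A

Element admittances at DC:
  Y(R1) = 0.02123 S between n0,n2
  Y(R2) = 0.0001577 S between n7,n2
  Y(R3) = 0.0001890 S between n3,n6
  Y(R4) = 0.03891 S between n2,n7
  I1: injects 0.927 A into n1 (from n3)
  I2: injects 0.777 A into n4 (from n2)
  Y(R5) = 0.0002817 S between n4,n3
  Y(R6) = 0.01613 S between n1,n0
  Y(C1) = 0.000 S between n2,n0
  Y(R7) = 0.02141 S between n3,n4
  Y(R8) = 0.1808 S between n8,n4
  Y(C2) = 0.000 S between n2,n8
  Y(R9) = 0.07299 S between n5,n8
  Y(R10) = 0.01965 S between n0,n4
  Y(R11) = 0.4902 S between n5,n1
  Y(R12) = 0.2155 S between n6,n3
  L1: short n8↔n4 (DC inductor)
  Y(R13) = 0.1025 S between n7,n2
  L2: short n4↔n5 (DC inductor)
  V1: constraint V(n0)−V(n5) = 39.5
Assemble and solve the 11×11 MNA system:
  V(n1)=-36.41  V(n2)=-36.60  V(n3)=-82.23  V(n4)=-39.50  V(n5)=-39.50  V(n6)=-82.23  V(n7)=-36.60  V(n8)=-39.50
  i(L1)=0.000  i(L2)=0.6260  i(V1)=-2.140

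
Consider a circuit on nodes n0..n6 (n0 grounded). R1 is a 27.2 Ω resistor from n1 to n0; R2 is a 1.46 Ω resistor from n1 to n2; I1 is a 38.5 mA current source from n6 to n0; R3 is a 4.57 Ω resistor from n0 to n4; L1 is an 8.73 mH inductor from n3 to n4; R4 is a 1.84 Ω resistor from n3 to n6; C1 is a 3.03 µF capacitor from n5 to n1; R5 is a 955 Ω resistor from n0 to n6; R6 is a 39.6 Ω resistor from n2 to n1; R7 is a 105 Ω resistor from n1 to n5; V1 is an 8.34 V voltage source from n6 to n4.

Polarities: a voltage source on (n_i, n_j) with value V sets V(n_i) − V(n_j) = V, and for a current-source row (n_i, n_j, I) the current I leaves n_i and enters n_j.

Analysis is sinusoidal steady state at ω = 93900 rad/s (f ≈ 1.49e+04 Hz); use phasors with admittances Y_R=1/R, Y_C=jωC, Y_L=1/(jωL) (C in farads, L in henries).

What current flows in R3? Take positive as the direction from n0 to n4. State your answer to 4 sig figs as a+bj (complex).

Apply KCL at each of the 6 non-ground nodes and solve the resulting linear system.
Node n1: branches {R1, R2, C1, R6, R7} → V_1 = 0.000+0.000j
Node n2: branches {R2, R6} → V_2 = 0.000+0.000j
Node n3: branches {L1, R4} → V_3 = 8.125+0.01872j
Node n4: branches {R3, L1, V1} → V_4 = -0.2148+0.000j
Node n5: branches {C1, R7} → V_5 = 0.000+0.000j
Node n6: branches {I1, R4, R5, V1} → V_6 = 8.125+0.000j
Source currents: i(V1)=-0.04703+0.01017j

0.04701+0.000j A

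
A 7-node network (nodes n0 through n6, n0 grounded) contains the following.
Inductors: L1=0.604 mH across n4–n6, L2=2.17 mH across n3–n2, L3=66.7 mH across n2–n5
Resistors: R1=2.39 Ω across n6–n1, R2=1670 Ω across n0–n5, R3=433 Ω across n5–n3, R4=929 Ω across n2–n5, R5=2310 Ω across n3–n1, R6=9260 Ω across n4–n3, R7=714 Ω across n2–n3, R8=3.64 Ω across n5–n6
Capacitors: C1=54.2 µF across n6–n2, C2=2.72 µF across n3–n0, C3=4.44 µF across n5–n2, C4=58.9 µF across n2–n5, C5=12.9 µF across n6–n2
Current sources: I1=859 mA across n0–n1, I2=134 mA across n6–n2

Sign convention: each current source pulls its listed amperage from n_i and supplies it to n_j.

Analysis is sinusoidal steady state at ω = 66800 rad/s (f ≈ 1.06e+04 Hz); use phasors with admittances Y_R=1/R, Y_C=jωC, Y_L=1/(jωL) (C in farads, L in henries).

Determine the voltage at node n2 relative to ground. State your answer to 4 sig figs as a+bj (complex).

Element admittances at ω=66800 rad/s:
  Y(L1) = 0.000-0.02478j S between n4,n6
  Y(R1) = 0.4184+0.000j S between n6,n1
  Y(R2) = 0.0005988+0.000j S between n0,n5
  Y(R3) = 0.002309+0.000j S between n5,n3
  Y(C1) = 0.000+3.621j S between n6,n2
  I1: injects 0.859 A into n1 (from n0)
  Y(L2) = 0.000-0.006899j S between n3,n2
  Y(R4) = 0.001076+0.000j S between n2,n5
  Y(C2) = 0.000+0.1817j S between n3,n0
  Y(R5) = 0.0004329+0.000j S between n3,n1
  Y(R6) = 0.0001080+0.000j S between n4,n3
  Y(L3) = 0.000-0.0002244j S between n2,n5
  Y(C3) = 0.000+0.2966j S between n5,n2
  Y(C4) = 0.000+3.935j S between n2,n5
  Y(R7) = 0.001401+0.000j S between n2,n3
  Y(C5) = 0.000+0.8617j S between n6,n2
  Y(R8) = 0.2747+0.000j S between n5,n6
  I2: injects 0.134 A into n2 (from n6)
Assemble and solve the 6×6 MNA system:
  V(n1)=60.01+78.70j  V(n2)=58.02+78.93j  V(n3)=-0.2602-4.537j  V(n4)=58.38+78.53j  V(n5)=57.95+78.97j  V(n6)=58.02+78.78j

58.02+78.93j V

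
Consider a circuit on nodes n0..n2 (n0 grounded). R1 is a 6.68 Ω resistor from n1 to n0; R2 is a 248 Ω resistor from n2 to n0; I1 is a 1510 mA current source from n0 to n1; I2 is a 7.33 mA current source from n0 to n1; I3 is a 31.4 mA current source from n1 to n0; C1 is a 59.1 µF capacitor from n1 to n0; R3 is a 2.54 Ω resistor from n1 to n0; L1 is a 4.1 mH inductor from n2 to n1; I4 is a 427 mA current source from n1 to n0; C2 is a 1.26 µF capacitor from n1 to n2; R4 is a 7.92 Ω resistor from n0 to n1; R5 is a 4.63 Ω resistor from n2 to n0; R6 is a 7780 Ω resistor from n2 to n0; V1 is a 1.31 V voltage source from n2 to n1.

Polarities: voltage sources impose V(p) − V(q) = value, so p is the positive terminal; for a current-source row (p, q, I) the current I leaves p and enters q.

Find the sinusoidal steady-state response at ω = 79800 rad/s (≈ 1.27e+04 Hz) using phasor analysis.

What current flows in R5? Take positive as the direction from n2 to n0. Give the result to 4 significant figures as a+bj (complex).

0.2894-0.03407j A

Apply KCL at each of the 2 non-ground nodes and solve the resulting linear system.
Node n1: branches {R1, I1, I2, I3, C1, R3, L1, I4, C2, R4, V1} → V_1 = 0.02977-0.1578j
Node n2: branches {R2, L1, C2, R5, R6, V1} → V_2 = 1.340-0.1578j
Source currents: i(V1)=-0.2949-0.09298j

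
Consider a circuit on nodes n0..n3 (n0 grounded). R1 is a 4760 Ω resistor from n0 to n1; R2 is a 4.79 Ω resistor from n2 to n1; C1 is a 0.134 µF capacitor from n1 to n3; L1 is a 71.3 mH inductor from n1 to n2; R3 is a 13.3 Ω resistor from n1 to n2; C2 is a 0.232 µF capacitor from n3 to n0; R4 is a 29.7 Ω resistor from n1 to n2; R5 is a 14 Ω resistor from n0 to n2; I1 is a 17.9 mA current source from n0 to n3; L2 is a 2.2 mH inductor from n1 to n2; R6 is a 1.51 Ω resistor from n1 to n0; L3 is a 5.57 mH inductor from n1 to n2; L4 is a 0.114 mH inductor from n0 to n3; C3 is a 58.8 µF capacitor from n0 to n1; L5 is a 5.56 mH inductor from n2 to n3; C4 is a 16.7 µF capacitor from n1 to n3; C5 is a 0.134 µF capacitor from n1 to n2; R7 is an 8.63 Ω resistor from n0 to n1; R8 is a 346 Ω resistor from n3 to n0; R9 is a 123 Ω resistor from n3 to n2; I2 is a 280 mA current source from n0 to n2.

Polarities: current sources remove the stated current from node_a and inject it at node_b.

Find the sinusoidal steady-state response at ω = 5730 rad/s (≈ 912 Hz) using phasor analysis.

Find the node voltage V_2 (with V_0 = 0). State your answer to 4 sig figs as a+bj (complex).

0.7962+0.1469j V

Element admittances at ω=5730 rad/s:
  Y(R1) = 0.0002101+0.000j S between n0,n1
  Y(R2) = 0.2088+0.000j S between n2,n1
  Y(C1) = 0.000+0.0007678j S between n1,n3
  Y(L1) = 0.000-0.002448j S between n1,n2
  Y(R3) = 0.07519+0.000j S between n1,n2
  Y(C2) = 0.000+0.001329j S between n3,n0
  Y(R4) = 0.03367+0.000j S between n1,n2
  Y(R5) = 0.07143+0.000j S between n0,n2
  I1: injects 0.0179 A into n3 (from n0)
  Y(L2) = 0.000-0.07933j S between n1,n2
  Y(R6) = 0.6623+0.000j S between n1,n0
  Y(L3) = 0.000-0.03133j S between n1,n2
  Y(L4) = 0.000-1.531j S between n0,n3
  Y(C3) = 0.000+0.3369j S between n0,n1
  Y(L5) = 0.000-0.03139j S between n2,n3
  Y(C4) = 0.000+0.09569j S between n1,n3
  Y(C5) = 0.000+0.0007678j S between n1,n2
  Y(R7) = 0.1159+0.000j S between n0,n1
  Y(R8) = 0.002890+0.000j S between n3,n0
  Y(R9) = 0.008130+0.000j S between n3,n2
  I2: injects 0.28 A into n2 (from n0)
Assemble and solve the 3×3 MNA system:
  V(n1)=0.2138-0.1015j  V(n2)=0.7962+0.1469j  V(n3)=0.002369+0.02646j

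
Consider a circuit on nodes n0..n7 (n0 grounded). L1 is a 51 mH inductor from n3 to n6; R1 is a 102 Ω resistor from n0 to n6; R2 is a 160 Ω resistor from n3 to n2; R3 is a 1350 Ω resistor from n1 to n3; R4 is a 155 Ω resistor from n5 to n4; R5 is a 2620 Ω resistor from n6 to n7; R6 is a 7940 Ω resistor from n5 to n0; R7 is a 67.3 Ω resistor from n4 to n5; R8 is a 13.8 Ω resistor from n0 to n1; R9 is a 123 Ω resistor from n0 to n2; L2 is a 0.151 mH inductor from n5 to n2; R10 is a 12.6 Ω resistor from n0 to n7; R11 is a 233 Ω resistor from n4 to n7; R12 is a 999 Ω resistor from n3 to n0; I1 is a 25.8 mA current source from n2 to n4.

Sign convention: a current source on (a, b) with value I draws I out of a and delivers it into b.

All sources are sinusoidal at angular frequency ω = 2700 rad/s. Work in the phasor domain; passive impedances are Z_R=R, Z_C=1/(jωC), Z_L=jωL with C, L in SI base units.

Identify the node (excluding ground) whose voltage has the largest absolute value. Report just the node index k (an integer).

4

MNA unknowns: 7 node voltages V₁..V_7
L1: Y=0.000-0.007262j on G[3,6]
R1: Y=0.009804+0.000j on G[0,6]
R2: Y=0.006250+0.000j on G[3,2]
R3: Y=0.0007407+0.000j on G[1,3]
R4: Y=0.006452+0.000j on G[5,4]
R5: Y=0.0003817+0.000j on G[6,7]
R6: Y=0.0001259+0.000j on G[5,0]
R7: Y=0.01486+0.000j on G[4,5]
R8: Y=0.07246+0.000j on G[0,1]
R9: Y=0.008130+0.000j on G[0,2]
L2: Y=0.000-2.453j on G[5,2]
R10: Y=0.07937+0.000j on G[0,7]
R11: Y=0.004292+0.000j on G[4,7]
R12: Y=0.001001+0.000j on G[3,0]
I1: z[2]−=0.0258, z[4]+=0.0258
solve → V1=-0.001231-0.0006618j, V2=-0.2734-0.02459j, V3=-0.1217-0.06540j, V4=0.7868-0.01288j, V5=-0.2734-0.01537j, V6=-0.07091+0.03616j, V7=0.03986-0.0004933j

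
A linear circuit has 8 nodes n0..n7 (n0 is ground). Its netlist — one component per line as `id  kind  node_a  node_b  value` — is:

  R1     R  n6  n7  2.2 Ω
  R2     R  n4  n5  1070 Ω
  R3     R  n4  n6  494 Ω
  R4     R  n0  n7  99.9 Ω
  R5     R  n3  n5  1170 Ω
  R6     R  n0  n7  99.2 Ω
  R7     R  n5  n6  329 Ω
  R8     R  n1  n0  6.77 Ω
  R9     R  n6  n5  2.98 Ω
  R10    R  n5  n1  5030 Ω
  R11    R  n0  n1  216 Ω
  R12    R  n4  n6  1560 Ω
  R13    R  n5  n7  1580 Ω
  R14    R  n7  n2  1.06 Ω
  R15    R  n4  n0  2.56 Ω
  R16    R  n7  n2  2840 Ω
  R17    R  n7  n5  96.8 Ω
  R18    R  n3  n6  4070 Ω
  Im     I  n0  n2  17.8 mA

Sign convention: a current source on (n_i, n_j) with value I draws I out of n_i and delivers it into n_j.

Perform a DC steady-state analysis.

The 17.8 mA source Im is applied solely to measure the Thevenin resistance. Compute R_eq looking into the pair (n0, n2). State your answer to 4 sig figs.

R_eq = 43.04 Ω

Apply KCL at each of the 7 non-ground nodes and solve the resulting linear system.
Node n1: branches {R8, R10, R11} → V_1 = 0.0009632
Node n2: branches {R14, R16, Im} → V_2 = 0.7660
Node n3: branches {R5, R18} → V_3 = 0.7395
Node n4: branches {R2, R3, R12, R15} → V_4 = 0.006763
Node n5: branches {R2, R5, R7, R9, R10, R13, R17} → V_5 = 0.7390
Node n6: branches {R1, R3, R7, R9, R12, R18} → V_6 = 0.7412
Node n7: branches {R1, R4, R6, R13, R14, R16, R17} → V_7 = 0.7472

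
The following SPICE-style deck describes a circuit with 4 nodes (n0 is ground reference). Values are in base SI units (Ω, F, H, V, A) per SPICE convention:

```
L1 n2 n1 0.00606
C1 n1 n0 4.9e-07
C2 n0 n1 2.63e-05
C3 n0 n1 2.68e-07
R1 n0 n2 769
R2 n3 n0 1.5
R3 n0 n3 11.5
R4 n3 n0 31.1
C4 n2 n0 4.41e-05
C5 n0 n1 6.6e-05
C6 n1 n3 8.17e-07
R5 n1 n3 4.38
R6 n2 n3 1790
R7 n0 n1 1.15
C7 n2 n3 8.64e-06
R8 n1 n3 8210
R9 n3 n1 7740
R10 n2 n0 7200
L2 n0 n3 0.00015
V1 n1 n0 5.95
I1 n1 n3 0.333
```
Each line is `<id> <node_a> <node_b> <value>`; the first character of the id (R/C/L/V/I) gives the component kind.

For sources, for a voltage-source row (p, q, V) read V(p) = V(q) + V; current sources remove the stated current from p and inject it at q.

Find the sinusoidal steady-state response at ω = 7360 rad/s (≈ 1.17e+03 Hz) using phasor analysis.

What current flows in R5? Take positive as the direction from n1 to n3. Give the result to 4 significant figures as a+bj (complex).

1.135-0.1890j A

Apply KCL at each of the 3 non-ground nodes and solve the resulting linear system.
Node n1: branches {L1, C1, C2, C3, C5, C6, R5, R7, R8, R9, V1, I1} → V_1 = 5.950+0.000j
Node n2: branches {L1, R1, C4, R6, C7, R10} → V_2 = -0.1944+0.1414j
Node n3: branches {R2, R3, R4, C6, R5, R6, C7, R8, R9, L2, I1} → V_3 = 0.9769+0.8280j
Source currents: i(V1)=-6.645-3.778j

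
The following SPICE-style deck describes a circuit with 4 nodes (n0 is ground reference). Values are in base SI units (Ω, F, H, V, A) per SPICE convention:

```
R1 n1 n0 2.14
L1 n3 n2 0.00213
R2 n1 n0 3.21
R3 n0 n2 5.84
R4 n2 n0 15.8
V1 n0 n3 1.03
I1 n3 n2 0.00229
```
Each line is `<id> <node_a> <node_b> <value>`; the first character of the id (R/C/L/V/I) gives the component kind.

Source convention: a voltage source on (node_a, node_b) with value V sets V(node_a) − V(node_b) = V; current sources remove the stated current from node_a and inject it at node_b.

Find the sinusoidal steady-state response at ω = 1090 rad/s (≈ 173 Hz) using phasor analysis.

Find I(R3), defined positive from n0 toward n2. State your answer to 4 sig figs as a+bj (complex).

0.1357-0.07477j A

Element admittances at ω=1090 rad/s:
  Y(R1) = 0.4673+0.000j S between n1,n0
  Y(L1) = 0.000-0.4307j S between n3,n2
  Y(R2) = 0.3115+0.000j S between n1,n0
  Y(R3) = 0.1712+0.000j S between n0,n2
  Y(R4) = 0.06329+0.000j S between n2,n0
  V1: constraint V(n0)−V(n3) = 1.03
  I1: injects 0.00229 A into n2 (from n3)
Assemble and solve the 4×4 MNA system:
  V(n1)=0.000+0.000j  V(n2)=-0.7922+0.4367j  V(n3)=-1.030+0.000j
  i(V1)=-0.1858+0.1024j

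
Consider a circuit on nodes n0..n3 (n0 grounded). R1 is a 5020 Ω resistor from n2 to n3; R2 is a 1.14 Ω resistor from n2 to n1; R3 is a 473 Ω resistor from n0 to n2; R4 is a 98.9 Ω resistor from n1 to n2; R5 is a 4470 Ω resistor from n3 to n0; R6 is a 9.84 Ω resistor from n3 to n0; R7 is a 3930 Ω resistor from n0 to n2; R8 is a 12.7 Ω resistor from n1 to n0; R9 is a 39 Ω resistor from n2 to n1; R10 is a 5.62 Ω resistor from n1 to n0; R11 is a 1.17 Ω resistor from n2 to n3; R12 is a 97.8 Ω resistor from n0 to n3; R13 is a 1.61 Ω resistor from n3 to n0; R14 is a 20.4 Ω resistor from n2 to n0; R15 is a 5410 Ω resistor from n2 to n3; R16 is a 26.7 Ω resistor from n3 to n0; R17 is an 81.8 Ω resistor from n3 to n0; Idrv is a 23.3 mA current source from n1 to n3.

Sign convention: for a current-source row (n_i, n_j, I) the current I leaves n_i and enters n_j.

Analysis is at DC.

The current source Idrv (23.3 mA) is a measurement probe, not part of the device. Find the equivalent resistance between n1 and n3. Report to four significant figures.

R_eq = 1.567 Ω

Apply KCL at each of the 3 non-ground nodes and solve the resulting linear system.
Node n1: branches {R2, R4, R8, R9, R10, Idrv} → V_1 = -0.02704
Node n2: branches {R1, R2, R3, R4, R7, R9, R11, R14, R15} → V_2 = -0.009120
Node n3: branches {R1, R5, R6, R11, R12, R13, R15, R16, R17, Idrv} → V_3 = 0.009464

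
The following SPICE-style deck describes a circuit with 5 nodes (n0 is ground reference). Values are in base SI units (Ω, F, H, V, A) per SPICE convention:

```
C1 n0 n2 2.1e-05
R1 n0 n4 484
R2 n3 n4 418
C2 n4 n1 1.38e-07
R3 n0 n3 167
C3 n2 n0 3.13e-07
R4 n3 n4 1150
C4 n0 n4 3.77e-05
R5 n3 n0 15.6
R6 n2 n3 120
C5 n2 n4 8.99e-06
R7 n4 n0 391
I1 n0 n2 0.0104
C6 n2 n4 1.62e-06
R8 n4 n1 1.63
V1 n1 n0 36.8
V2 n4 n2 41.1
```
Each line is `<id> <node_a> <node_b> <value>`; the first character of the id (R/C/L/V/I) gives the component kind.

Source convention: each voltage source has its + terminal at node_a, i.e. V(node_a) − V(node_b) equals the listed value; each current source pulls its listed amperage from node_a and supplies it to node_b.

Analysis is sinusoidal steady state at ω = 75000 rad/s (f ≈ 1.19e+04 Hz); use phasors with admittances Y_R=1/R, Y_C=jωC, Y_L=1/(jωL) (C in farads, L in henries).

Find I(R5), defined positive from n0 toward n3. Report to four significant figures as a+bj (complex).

0.1294+0.02720j A

Element admittances at ω=75000 rad/s:
  Y(C1) = 0.000+1.575j S between n0,n2
  Y(R1) = 0.002066+0.000j S between n0,n4
  Y(R2) = 0.002392+0.000j S between n3,n4
  Y(C2) = 0.000+0.01035j S between n4,n1
  Y(R3) = 0.005988+0.000j S between n0,n3
  Y(C3) = 0.000+0.02347j S between n2,n0
  Y(R4) = 0.0008696+0.000j S between n3,n4
  Y(C4) = 0.000+2.828j S between n0,n4
  Y(R5) = 0.06410+0.000j S between n3,n0
  Y(R6) = 0.008333+0.000j S between n2,n3
  Y(C5) = 0.000+0.6743j S between n2,n4
  Y(R7) = 0.002558+0.000j S between n4,n0
  I1: injects 0.0104 A into n2 (from n0)
  Y(C6) = 0.000+0.1215j S between n2,n4
  Y(R8) = 0.6135+0.000j S between n4,n1
  V1: constraint V(n1)−V(n0) = 36.8
  V2: constraint V(n4)−V(n2) = 41.1
Assemble and solve the 6×6 MNA system:
  V(n1)=36.80+0.000j  V(n2)=-25.78-2.989j  V(n3)=-2.019-0.4243j  V(n4)=15.32-2.989j
  i(V1)=-13.15-2.056j  i(V2)=4.569-73.94j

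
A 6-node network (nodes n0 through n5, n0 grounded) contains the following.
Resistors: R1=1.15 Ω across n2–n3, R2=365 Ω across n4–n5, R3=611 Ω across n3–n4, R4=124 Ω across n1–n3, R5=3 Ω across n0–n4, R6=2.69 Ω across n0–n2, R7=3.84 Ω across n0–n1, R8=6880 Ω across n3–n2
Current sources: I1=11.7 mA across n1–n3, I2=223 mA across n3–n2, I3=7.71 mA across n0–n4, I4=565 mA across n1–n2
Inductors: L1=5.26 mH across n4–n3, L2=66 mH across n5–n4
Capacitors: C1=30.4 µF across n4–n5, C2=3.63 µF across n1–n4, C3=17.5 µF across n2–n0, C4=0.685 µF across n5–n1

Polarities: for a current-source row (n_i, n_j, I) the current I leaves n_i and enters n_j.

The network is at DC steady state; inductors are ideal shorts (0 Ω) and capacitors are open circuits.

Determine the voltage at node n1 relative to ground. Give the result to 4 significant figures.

-2.131 V

MNA unknowns: 5 node voltages V₁..V_5 plus 2 source currents (L1, L2)
R1: Y=0.8696 on G[2,3]
I1: z[1]−=0.0117, z[3]+=0.0117
L1: row V4−V3=0, i_L1 at 4,3
R2: Y=0.002740 on G[4,5]
R3: Y=0.001637 on G[3,4]
I2: z[3]−=0.223, z[2]+=0.223
C1: Y=0.000 on G[4,5]
C2: Y=0.000 on G[1,4]
I3: z[0]−=0.00771, z[4]+=0.00771
R4: Y=0.008065 on G[1,3]
R5: Y=0.3333 on G[0,4]
R6: Y=0.3717 on G[0,2]
C3: Y=0.000 on G[2,0]
L2: row V5−V4=0, i_L2 at 5,4
R7: Y=0.2604 on G[0,1]
R8: Y=0.0001453 on G[3,2]
C4: Y=0.000 on G[5,1]
I4: z[1]−=0.565, z[2]+=0.565
solve → V1=-2.131, V2=1.020, V3=0.5504, V4=0.5504, V5=0.5504
aux → i_L1=-0.1758, i_L2=0.000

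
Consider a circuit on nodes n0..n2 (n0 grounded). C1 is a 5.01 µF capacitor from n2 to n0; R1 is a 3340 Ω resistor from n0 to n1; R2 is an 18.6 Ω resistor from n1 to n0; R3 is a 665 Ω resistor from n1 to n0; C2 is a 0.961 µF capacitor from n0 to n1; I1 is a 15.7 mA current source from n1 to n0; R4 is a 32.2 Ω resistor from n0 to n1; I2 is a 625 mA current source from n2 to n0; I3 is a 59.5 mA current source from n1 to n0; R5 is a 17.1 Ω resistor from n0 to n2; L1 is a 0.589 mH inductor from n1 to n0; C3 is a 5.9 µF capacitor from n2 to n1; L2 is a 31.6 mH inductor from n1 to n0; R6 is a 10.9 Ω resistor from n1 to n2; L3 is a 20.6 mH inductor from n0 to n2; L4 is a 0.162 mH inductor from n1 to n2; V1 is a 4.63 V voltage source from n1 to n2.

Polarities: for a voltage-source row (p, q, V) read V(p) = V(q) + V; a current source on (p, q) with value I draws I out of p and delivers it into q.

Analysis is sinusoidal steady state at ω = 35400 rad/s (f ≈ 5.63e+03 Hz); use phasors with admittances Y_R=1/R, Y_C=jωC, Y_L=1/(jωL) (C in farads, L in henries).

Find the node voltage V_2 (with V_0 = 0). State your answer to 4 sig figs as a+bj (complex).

Element admittances at ω=35400 rad/s:
  Y(C1) = 0.000+0.1774j S between n2,n0
  Y(R1) = 0.0002994+0.000j S between n0,n1
  Y(R2) = 0.05376+0.000j S between n1,n0
  Y(R3) = 0.001504+0.000j S between n1,n0
  Y(C2) = 0.000+0.03402j S between n0,n1
  I1: injects 0.0157 A into n0 (from n1)
  Y(R4) = 0.03106+0.000j S between n0,n1
  I2: injects 0.625 A into n0 (from n2)
  I3: injects 0.0595 A into n0 (from n1)
  Y(R5) = 0.05848+0.000j S between n0,n2
  Y(L1) = 0.000-0.04796j S between n1,n0
  Y(C3) = 0.000+0.2089j S between n2,n1
  Y(L2) = 0.000-0.0008939j S between n1,n0
  Y(R6) = 0.09174+0.000j S between n1,n2
  Y(L3) = 0.000-0.001371j S between n0,n2
  Y(L4) = 0.000-0.1744j S between n1,n2
  V1: constraint V(n1)−V(n2) = 4.63
Assemble and solve the 3×3 MNA system:
  V(n1)=1.467+3.986j  V(n2)=-3.163+3.986j
  i(V1)=-0.6862-0.4832j

-3.163+3.986j V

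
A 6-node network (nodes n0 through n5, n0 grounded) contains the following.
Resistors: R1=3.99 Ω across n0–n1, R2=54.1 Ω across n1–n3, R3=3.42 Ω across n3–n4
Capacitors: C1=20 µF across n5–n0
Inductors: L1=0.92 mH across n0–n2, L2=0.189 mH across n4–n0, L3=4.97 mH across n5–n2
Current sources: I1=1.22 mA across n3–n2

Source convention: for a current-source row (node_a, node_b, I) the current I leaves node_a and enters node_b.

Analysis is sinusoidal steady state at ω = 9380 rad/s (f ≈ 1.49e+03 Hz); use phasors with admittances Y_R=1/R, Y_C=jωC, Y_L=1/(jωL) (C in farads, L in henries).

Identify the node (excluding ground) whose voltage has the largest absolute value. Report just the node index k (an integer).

2

MNA unknowns: 5 node voltages V₁..V_5
R1: Y=0.2506+0.000j on G[0,1]
C1: Y=0.000+0.1876j on G[5,0]
L1: Y=0.000-0.1159j on G[0,2]
R2: Y=0.01848+0.000j on G[1,3]
L2: Y=0.000-0.5641j on G[4,0]
L3: Y=0.000-0.02145j on G[5,2]
R3: Y=0.2924+0.000j on G[3,4]
I1: z[3]−=0.00122, z[2]+=0.00122
solve → V1=-0.0002745-0.0001324j, V2=0.000+0.008708j, V3=-0.003996-0.001927j, V4=-5.882e-05-0.002041j, V5=0.000-0.001124j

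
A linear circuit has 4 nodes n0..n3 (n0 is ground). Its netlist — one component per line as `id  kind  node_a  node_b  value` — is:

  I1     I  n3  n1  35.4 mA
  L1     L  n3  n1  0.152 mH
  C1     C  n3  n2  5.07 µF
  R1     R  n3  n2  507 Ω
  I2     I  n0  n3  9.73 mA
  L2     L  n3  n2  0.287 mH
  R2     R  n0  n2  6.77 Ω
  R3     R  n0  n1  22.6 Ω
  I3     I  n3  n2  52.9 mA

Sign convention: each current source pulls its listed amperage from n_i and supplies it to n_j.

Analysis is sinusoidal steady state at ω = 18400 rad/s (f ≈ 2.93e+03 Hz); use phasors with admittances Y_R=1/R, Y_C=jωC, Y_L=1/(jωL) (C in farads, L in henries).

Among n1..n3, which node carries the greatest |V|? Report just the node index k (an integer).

MNA unknowns: 3 node voltages V₁..V_3
I1: z[3]−=0.0354, z[1]+=0.0354
L1: Y=0.000-0.3576j on G[3,1]
C1: Y=0.000+0.09329j on G[3,2]
R1: Y=0.001972+0.000j on G[3,2]
I2: z[0]−=0.00973, z[3]+=0.00973
L2: Y=0.000-0.1894j on G[3,2]
R2: Y=0.1477+0.000j on G[0,2]
R3: Y=0.04425+0.000j on G[0,1]
I3: z[3]−=0.0529, z[2]+=0.0529
solve → V1=-0.06344-0.2392j, V2=0.08488+0.07164j, V3=-0.03385-0.3460j

3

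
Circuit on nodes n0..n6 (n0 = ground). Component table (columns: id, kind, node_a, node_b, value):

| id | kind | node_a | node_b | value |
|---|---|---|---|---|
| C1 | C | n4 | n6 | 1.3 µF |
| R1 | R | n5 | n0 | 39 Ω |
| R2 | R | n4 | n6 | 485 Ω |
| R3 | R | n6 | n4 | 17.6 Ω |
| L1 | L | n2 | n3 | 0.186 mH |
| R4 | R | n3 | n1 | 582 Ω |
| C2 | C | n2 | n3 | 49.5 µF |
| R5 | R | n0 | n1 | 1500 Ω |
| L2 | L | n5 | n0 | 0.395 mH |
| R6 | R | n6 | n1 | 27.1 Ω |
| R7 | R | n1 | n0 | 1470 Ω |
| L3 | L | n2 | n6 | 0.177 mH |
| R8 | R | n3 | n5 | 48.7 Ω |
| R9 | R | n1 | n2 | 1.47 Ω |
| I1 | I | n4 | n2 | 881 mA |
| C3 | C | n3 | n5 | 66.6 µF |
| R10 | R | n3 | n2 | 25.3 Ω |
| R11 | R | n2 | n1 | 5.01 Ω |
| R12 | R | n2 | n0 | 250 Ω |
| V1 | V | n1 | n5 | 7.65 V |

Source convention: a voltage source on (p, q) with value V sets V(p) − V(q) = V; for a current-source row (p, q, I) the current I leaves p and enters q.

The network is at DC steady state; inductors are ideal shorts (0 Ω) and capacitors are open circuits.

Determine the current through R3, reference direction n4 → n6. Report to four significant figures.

-0.8501 A

Apply KCL at each of the 6 non-ground nodes and solve the resulting linear system.
Node n1: branches {R4, R5, R6, R7, R9, R11, V1} → V_1 = 7.650
Node n2: branches {L1, C2, L3, R9, I1, R10, R11, R12} → V_2 = 7.451
Node n3: branches {L1, R4, C2, R8, C3, R10} → V_3 = 7.451
Node n4: branches {C1, R2, R3, I1} → V_4 = -7.512
Node n5: branches {R1, L2, R8, C3, V1} → V_5 = 0.000
Node n6: branches {C1, R2, R3, R6, L3} → V_6 = 7.451
Source currents: i(L1)=0.1527, i(L2)=-0.04011, i(L3)=0.8737, i(V1)=-0.1931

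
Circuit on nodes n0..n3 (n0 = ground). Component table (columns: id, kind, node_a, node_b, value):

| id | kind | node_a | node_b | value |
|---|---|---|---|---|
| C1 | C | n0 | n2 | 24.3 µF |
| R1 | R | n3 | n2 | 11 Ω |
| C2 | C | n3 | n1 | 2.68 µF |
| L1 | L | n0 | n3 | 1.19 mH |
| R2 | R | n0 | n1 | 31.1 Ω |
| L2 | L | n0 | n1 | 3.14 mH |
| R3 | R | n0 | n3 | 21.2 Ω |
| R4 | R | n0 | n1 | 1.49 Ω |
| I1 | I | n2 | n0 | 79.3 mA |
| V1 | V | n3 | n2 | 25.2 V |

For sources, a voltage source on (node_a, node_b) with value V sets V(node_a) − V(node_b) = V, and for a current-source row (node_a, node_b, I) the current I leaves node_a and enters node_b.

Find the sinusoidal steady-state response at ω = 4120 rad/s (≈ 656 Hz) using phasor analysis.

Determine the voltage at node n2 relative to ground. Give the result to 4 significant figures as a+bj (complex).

-47.12+10.33j V

Element admittances at ω=4120 rad/s:
  Y(C1) = 0.000+0.1001j S between n0,n2
  Y(R1) = 0.09091+0.000j S between n3,n2
  Y(C2) = 0.000+0.01104j S between n3,n1
  Y(L1) = 0.000-0.2040j S between n0,n3
  Y(R2) = 0.03215+0.000j S between n0,n1
  Y(L2) = 0.000-0.07730j S between n0,n1
  Y(R3) = 0.04717+0.000j S between n0,n3
  Y(R4) = 0.6711+0.000j S between n0,n1
  I1: injects 0.0793 A into n0 (from n2)
  V1: constraint V(n3)−V(n2) = 25.2
Assemble and solve the 4×4 MNA system:
  V(n1)=-0.1286-0.3562j  V(n2)=-47.12+10.33j  V(n3)=-21.92+10.33j
  i(V1)=-3.246-4.717j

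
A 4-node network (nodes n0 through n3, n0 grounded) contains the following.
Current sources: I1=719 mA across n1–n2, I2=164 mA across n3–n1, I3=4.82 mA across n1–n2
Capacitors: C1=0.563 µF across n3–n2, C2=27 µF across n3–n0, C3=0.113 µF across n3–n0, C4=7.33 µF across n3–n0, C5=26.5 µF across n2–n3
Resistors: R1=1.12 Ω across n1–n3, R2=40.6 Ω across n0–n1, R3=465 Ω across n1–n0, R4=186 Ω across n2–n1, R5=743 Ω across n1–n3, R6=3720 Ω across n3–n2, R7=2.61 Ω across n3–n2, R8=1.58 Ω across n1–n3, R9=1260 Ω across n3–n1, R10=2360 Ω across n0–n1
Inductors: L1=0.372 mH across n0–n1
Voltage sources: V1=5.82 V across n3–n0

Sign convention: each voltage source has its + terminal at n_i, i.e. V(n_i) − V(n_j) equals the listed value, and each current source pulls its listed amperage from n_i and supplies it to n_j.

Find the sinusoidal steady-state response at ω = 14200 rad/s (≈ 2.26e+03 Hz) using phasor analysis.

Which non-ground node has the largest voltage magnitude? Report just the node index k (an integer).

2

MNA unknowns: 3 node voltages V₁..V_3 plus 1 source current (V1)
I1: z[1]−=0.719, z[2]+=0.719
C1: Y=0.000+0.007995j on G[3,2]
R1: Y=0.8929+0.000j on G[1,3]
R2: Y=0.02463+0.000j on G[0,1]
R3: Y=0.002151+0.000j on G[1,0]
R4: Y=0.005376+0.000j on G[2,1]
R5: Y=0.001346+0.000j on G[1,3]
R6: Y=0.0002688+0.000j on G[3,2]
C2: Y=0.000+0.3834j on G[3,0]
R7: Y=0.3831+0.000j on G[3,2]
I2: z[3]−=0.164, z[1]+=0.164
R8: Y=0.6329+0.000j on G[1,3]
R9: Y=0.0007937+0.000j on G[3,1]
R10: Y=0.0004237+0.000j on G[0,1]
C3: Y=0.000+0.001605j on G[3,0]
I3: z[1]−=0.00482, z[2]+=0.00482
C4: Y=0.000+0.1041j on G[3,0]
L1: Y=0.000-0.1893j on G[0,1]
C5: Y=0.000+0.3763j on G[2,3]
V1: row V3−V0=5.82, i_V1 at 3,0
solve → V1=5.286+0.6380j, V2=6.762-0.9226j, V3=5.820+0.000j
aux → i_V1=-0.2646-1.863j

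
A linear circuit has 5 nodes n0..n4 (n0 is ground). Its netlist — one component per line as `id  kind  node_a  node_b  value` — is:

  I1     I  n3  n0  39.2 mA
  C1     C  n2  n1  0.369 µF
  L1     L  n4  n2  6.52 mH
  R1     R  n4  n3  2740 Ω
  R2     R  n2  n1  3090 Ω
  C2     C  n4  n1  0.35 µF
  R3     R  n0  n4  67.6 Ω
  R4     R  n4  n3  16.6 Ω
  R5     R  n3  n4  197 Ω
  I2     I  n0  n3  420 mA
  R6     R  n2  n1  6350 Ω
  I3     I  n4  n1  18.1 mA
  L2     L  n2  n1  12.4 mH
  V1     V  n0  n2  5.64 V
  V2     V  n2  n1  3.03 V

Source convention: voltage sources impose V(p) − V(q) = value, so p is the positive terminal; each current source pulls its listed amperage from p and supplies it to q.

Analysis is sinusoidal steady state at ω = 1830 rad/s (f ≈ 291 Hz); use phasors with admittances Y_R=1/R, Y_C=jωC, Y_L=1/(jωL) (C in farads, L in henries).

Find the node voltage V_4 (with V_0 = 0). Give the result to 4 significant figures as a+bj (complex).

-4.693+5.196j V

MNA unknowns: 4 node voltages V₁..V_4 plus 2 source currents (V1, V2)
I1: z[3]−=0.0392, z[0]+=0.0392
C1: Y=0.000+0.0006753j on G[2,1]
L1: Y=0.000-0.08381j on G[4,2]
R1: Y=0.0003650+0.000j on G[4,3]
R2: Y=0.0003236+0.000j on G[2,1]
C2: Y=0.000+0.0006405j on G[4,1]
R3: Y=0.01479+0.000j on G[0,4]
R4: Y=0.06024+0.000j on G[4,3]
R5: Y=0.005076+0.000j on G[3,4]
I2: z[0]−=0.42, z[3]+=0.42
R6: Y=0.0001575+0.000j on G[2,1]
I3: z[4]−=0.0181, z[1]+=0.0181
L2: Y=0.000-0.04407j on G[2,1]
V1: row V0−V2=5.64, i_V1 at 0,2
V2: row V2−V1=3.03, i_V2 at 2,1
solve → V1=-8.670+0.000j, V2=-5.640+0.000j, V3=1.105+5.196j, V4=-4.693+5.196j
aux → i_V1=-0.4502+0.07686j, i_V2=-0.01623+0.1289j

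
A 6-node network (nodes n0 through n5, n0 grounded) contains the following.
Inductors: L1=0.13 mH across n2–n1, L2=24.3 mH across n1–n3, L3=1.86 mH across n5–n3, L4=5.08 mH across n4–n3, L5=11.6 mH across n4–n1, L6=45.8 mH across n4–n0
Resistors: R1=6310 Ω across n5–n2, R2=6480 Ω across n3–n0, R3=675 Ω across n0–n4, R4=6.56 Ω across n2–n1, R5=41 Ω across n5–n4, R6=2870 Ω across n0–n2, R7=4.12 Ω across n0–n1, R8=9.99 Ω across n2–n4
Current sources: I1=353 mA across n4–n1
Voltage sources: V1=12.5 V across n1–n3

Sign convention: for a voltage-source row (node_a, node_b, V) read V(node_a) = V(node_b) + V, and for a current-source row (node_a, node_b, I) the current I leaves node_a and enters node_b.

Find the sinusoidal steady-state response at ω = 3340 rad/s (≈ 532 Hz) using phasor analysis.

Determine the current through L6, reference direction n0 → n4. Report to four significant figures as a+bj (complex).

Element admittances at ω=3340 rad/s:
  Y(L1) = 0.000-2.303j S between n2,n1
  Y(R1) = 0.0001585+0.000j S between n5,n2
  Y(R2) = 0.0001543+0.000j S between n3,n0
  Y(R3) = 0.001481+0.000j S between n0,n4
  Y(L2) = 0.000-0.01232j S between n1,n3
  Y(R4) = 0.1524+0.000j S between n2,n1
  Y(R5) = 0.02439+0.000j S between n5,n4
  Y(R6) = 0.0003484+0.000j S between n0,n2
  Y(L3) = 0.000-0.1610j S between n5,n3
  Y(L4) = 0.000-0.05894j S between n4,n3
  Y(R7) = 0.2427+0.000j S between n0,n1
  I1: injects 0.353 A into n1 (from n4)
  Y(L5) = 0.000-0.02581j S between n4,n1
  Y(R8) = 0.1001+0.000j S between n2,n4
  Y(L6) = 0.000-0.006537j S between n4,n0
  V1: constraint V(n1)−V(n3) = 12.5
Assemble and solve the 6×6 MNA system:
  V(n1)=0.01547-0.1738j  V(n2)=-0.07035-0.4365j  V(n3)=-12.48-0.1738j  V(n4)=-6.224+1.135j  V(n5)=-12.53+0.7947j
  i(V1)=-0.2349+0.5149j

-0.007417-0.04069j A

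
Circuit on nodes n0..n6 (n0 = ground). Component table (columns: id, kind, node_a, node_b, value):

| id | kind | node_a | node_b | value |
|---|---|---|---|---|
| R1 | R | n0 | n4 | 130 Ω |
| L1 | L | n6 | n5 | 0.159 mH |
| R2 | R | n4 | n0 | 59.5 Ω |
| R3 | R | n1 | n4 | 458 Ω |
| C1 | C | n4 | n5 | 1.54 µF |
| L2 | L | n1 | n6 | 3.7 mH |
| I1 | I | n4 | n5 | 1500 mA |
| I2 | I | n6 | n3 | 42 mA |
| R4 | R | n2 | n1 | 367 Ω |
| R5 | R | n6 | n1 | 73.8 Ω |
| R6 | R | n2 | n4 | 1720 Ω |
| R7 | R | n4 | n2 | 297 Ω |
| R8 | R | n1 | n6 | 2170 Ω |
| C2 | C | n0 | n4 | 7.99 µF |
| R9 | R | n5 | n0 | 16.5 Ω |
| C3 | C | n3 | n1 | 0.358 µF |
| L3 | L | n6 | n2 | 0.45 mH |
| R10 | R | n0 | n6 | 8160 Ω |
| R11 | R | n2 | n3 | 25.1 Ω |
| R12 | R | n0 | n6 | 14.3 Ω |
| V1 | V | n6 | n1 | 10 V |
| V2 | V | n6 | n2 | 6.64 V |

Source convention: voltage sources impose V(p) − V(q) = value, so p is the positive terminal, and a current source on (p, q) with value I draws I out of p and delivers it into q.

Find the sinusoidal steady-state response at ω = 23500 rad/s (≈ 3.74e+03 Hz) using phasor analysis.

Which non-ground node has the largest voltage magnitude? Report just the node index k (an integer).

5

Element admittances at ω=23500 rad/s:
  Y(R1) = 0.007692+0.000j S between n0,n4
  Y(L1) = 0.000-0.2676j S between n6,n5
  Y(R2) = 0.01681+0.000j S between n4,n0
  Y(R3) = 0.002183+0.000j S between n1,n4
  Y(C1) = 0.000+0.03619j S between n4,n5
  Y(L2) = 0.000-0.01150j S between n1,n6
  I1: injects 1.5 A into n5 (from n4)
  I2: injects 0.042 A into n3 (from n6)
  Y(R4) = 0.002725+0.000j S between n2,n1
  Y(R5) = 0.01355+0.000j S between n6,n1
  Y(R6) = 0.0005814+0.000j S between n2,n4
  Y(R7) = 0.003367+0.000j S between n4,n2
  Y(R8) = 0.0004608+0.000j S between n1,n6
  Y(C2) = 0.000+0.1878j S between n0,n4
  Y(R9) = 0.06061+0.000j S between n5,n0
  Y(C3) = 0.000+0.008413j S between n3,n1
  Y(L3) = 0.000-0.09456j S between n6,n2
  Y(R10) = 0.0001225+0.000j S between n0,n6
  Y(R11) = 0.03984+0.000j S between n2,n3
  Y(R12) = 0.06993+0.000j S between n0,n6
  V1: constraint V(n6)−V(n1) = 10
  V2: constraint V(n6)−V(n2) = 6.64
Assemble and solve the 8×8 MNA system:
  V(n1)=-1.108-3.211j  V(n2)=2.252-3.211j  V(n3)=3.118-4.103j  V(n4)=0.6168+6.612j  V(n5)=9.958-0.8729j  V(n6)=8.892-3.211j
  i(V1)=-0.1605+0.05801j  i(V2)=-0.01888+0.6247j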